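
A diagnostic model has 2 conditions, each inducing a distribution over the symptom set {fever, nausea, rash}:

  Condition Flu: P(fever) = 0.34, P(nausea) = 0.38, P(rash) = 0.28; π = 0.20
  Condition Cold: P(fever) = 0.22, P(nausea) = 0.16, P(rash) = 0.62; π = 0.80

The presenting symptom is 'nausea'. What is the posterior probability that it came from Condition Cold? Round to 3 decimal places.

By Bayes' theorem, P(k | x) = P(Z=k) f_k(x) / Σ_j P(Z=j) f_j(x).
Component likelihoods at x = 'nausea':
  f_Flu = P(nausea | comp) = 0.38
  f_Cold = P(nausea | comp) = 0.16
Weight by the priors:
  P(Z=Flu)·f_Flu = 0.20 × 0.38 = 0.076
  P(Z=Cold)·f_Cold = 0.80 × 0.16 = 0.128
Marginal: 0.076 + 0.128 = 0.204
P(Condition Cold | x) = 0.128 / 0.204 ≈ 0.627

0.627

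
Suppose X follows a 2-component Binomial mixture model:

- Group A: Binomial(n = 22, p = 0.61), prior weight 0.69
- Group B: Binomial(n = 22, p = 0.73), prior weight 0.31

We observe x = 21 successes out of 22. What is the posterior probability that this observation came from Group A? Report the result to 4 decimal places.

The responsibility of component k is P(Z=k) f_k(x) divided by Σ_j P(Z=j) f_j(x).
Evaluate each component's likelihood at the observed value:
  f_A = C(22,21)·0.61^21·0.39^1 = 22·3.10403e-05·0.39 = 0.000266326
  f_B = C(22,21)·0.73^21·0.27^1 = 22·0.00134828·0.27 = 0.00800878
Unnormalised posteriors:
  P(Z=A)·f_A = 0.69 × 0.000266326 = 0.000183765
  P(Z=B)·f_B = 0.31 × 0.00800878 = 0.00248272
Denominator: 0.000183765 + 0.00248272 = 0.00266649
Responsibility of Group A: 0.000183765 / 0.00266649 ≈ 0.0689

0.0689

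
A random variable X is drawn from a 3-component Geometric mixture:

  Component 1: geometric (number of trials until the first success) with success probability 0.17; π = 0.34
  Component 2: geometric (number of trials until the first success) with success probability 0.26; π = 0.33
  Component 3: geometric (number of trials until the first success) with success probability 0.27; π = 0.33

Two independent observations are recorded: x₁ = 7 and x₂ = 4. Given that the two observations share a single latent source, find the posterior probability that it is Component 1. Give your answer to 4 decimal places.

0.3877

Posterior ∝ prior × likelihood, so P(k | x) ∝ P(Z=k) f_k(x); normalise over all components.
Since both observations come from the same component, the likelihood for component k is f_k(x₁)·f_k(x₂).
  p_1 = [0.0555799] × [0.0972038] = 0.00540257
  p_2 = [0.0426937] × [0.105358] = 0.00449813
  p_3 = [0.0408602] × [0.105035] = 0.00429174
Multiply by the mixture weights:
  P(Z=1)·p_1 = 0.34 × 0.00540257 = 0.00183687
  P(Z=2)·p_2 = 0.33 × 0.00449813 = 0.00148438
  P(Z=3)·p_3 = 0.33 × 0.00429174 = 0.00141627
Evidence: 0.00183687 + 0.00148438 + 0.00141627 = 0.00473753
P(Component 1 | x₁, x₂) = 0.00183687 / 0.00473753 ≈ 0.3877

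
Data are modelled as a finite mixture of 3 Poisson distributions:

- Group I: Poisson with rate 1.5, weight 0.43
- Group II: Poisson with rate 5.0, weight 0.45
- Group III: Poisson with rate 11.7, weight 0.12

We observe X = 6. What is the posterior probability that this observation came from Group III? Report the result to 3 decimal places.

0.050

The responsibility of component k is P(Z=k) f_k(x) divided by Σ_j P(Z=j) f_j(x).
Component likelihoods at x = 6:
  L_I = 0.00352999
  L_II = 0.146223
  L_III = 0.0295486
Unnormalised posteriors:
  P(Z=I)·L_I = 0.43 × 0.00352999 = 0.0015179
  P(Z=II)·L_II = 0.45 × 0.146223 = 0.0658003
  P(Z=III)·L_III = 0.12 × 0.0295486 = 0.00354583
Sum: 0.0015179 + 0.0658003 + 0.00354583 = 0.070864
P(Group III | the observation) ≈ 0.050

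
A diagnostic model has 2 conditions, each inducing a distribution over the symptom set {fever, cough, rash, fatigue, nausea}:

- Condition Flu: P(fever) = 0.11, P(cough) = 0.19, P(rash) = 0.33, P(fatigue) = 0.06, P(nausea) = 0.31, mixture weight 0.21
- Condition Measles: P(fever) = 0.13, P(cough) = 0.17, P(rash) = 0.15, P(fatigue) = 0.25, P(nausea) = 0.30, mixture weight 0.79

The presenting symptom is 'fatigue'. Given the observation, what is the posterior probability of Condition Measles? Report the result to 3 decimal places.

The responsibility of component k is π_k f_k(x) divided by Σ_j π_j f_j(x).
Categorical probabilities:
  f_Flu = P(fatigue | comp) = 0.06
  f_Measles = P(fatigue | comp) = 0.25
Multiply by the mixture weights:
  π_Flu·f_Flu = 0.21 × 0.06 = 0.0126
  π_Measles·f_Measles = 0.79 × 0.25 = 0.1975
Sum: 0.0126 + 0.1975 = 0.2101
P(Condition Measles | the observation) = 0.1975 / 0.2101 ≈ 0.940

0.940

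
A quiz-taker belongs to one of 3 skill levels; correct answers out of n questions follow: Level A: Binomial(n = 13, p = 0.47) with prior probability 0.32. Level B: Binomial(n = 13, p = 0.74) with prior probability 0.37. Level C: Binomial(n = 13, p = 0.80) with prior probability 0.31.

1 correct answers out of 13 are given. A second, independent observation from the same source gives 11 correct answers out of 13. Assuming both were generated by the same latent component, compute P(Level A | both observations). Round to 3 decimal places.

By Bayes' theorem, P(k | x) = w_k f_k(x) / Σ_j w_j f_j(x).
Since both observations come from the same component, the likelihood for component k is f_k(x₁)·f_k(x₂).
  L_A = [C(13,1)·0.47^1·0.53^12 = 13·0.47·0.000491259 = 0.00300159] × [0.00541655] = 1.62583e-05
  L_B = [C(13,1)·0.74^1·0.26^12 = 13·0.74·9.5429e-08 = 9.18027e-07] × [0.192128] = 1.76378e-07
  L_C = [C(13,1)·0.80^1·0.20^12 = 13·0.8·4.096e-09 = 4.25984e-08] × [0.268006] = 1.14166e-08
Prior × likelihood for each component:
  w_A·L_A = 0.32 × 1.62583e-05 = 5.20265e-06
  w_B·L_B = 0.37 × 1.76378e-07 = 6.526e-08
  w_C·L_C = 0.31 × 1.14166e-08 = 3.53915e-09
Sum: 5.20265e-06 + 6.526e-08 + 3.53915e-09 = 5.27145e-06
So the posterior for Level A is 5.20265e-06 / 5.27145e-06 ≈ 0.987.

0.987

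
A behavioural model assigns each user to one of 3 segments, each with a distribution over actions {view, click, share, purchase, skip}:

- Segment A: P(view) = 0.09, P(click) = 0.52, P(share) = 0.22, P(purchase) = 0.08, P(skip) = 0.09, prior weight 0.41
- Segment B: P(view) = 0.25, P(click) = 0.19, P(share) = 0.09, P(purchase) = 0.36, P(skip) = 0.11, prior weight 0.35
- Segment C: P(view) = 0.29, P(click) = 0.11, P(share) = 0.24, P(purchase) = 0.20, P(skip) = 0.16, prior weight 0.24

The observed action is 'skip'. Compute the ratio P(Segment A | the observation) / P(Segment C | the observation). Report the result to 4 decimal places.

0.9609

The posterior odds equal the prior odds times the likelihood ratio: (π_i/π_j)·(f_i(x)/f_j(x)).
Evaluate each component's likelihood at the observed value:
  f_A = 0.09
  f_B = 0.11
  f_C = 0.16
0.0369 / 0.0384 ≈ 0.9609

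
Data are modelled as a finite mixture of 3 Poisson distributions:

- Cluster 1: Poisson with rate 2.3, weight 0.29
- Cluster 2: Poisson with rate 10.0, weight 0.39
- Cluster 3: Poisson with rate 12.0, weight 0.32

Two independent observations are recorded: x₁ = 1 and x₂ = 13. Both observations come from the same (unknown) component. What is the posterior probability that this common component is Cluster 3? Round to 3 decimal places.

Posterior ∝ prior × likelihood, so P(k | x) ∝ π_k f_k(x); normalise over all components.
Since both observations come from the same component, the likelihood for component k is f_k(x₁)·f_k(x₂).
  L_1 = [e^(−2.3)·2.3^1/1! = 0.230595] × [8.11529e-07] = 1.87135e-07
  L_2 = [e^(−10.0)·10.0^1/1! = 0.000453999] × [0.0729079] = 3.31002e-05
  L_3 = [e^(−12.0)·12.0^1/1! = 7.37305e-05] × [0.10557] = 7.78376e-06
Prior × likelihood for each component:
  π_1·L_1 = 0.29 × 1.87135e-07 = 5.42691e-08
  π_2·L_2 = 0.39 × 3.31002e-05 = 1.29091e-05
  π_3·L_3 = 0.32 × 7.78376e-06 = 2.4908e-06
Sum: 5.42691e-08 + 1.29091e-05 + 2.4908e-06 = 1.54541e-05
P(Cluster 3 | x₁, x₂) = 2.4908e-06 / 1.54541e-05 ≈ 0.161

0.161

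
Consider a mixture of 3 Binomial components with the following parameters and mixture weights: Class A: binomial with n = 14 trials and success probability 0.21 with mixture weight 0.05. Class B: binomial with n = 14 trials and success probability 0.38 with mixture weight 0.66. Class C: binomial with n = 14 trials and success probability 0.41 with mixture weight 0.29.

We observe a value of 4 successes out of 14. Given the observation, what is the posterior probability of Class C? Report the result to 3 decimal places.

0.251

Apply Bayes' rule: the posterior for each component is proportional to its prior times its likelihood at x.
Component likelihoods at x = 4 successes out of 14:
  L_A = C(14,4)·0.21^4·0.79^10 = 1001·0.00194481·0.0946828 = 0.184324
  L_B = C(14,4)·0.38^4·0.62^10 = 1001·0.0208514·0.00839299 = 0.17518
  L_C = C(14,4)·0.41^4·0.59^10 = 1001·0.0282576·0.00511117 = 0.144574
Prior × likelihood for each component:
  π_A·L_A = 0.05 × 0.184324 = 0.00921621
  π_B·L_B = 0.66 × 0.17518 = 0.115619
  π_C·L_C = 0.29 × 0.144574 = 0.0419264
Evidence: 0.00921621 + 0.115619 + 0.0419264 = 0.166762
P(Class C | 4 successes out of 14) ≈ 0.251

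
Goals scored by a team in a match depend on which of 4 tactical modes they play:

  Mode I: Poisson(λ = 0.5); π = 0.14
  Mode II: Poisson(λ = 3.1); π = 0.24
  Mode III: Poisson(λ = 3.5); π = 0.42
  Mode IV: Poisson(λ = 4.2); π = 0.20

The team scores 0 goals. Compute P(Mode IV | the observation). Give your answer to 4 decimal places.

0.0269

Apply Bayes' rule: the posterior for each component is proportional to its prior times its likelihood at x.
Component likelihoods at x = 0 goals:
  L_I = e^(−0.5)·0.5^0/0! = 0.606531
  L_II = e^(−3.1)·3.1^0/0! = 0.0450492
  L_III = e^(−3.5)·3.5^0/0! = 0.0301974
  L_IV = e^(−4.2)·4.2^0/0! = 0.0149956
Unnormalised posteriors:
  π_I·L_I = 0.14 × 0.606531 = 0.0849143
  π_II·L_II = 0.24 × 0.0450492 = 0.0108118
  π_III·L_III = 0.42 × 0.0301974 = 0.0126829
  π_IV·L_IV = 0.20 × 0.0149956 = 0.00299912
Normaliser: 0.0849143 + 0.0108118 + 0.0126829 + 0.00299912 = 0.111408
P(Mode IV | the observation) = 0.00299912 / 0.111408 ≈ 0.0269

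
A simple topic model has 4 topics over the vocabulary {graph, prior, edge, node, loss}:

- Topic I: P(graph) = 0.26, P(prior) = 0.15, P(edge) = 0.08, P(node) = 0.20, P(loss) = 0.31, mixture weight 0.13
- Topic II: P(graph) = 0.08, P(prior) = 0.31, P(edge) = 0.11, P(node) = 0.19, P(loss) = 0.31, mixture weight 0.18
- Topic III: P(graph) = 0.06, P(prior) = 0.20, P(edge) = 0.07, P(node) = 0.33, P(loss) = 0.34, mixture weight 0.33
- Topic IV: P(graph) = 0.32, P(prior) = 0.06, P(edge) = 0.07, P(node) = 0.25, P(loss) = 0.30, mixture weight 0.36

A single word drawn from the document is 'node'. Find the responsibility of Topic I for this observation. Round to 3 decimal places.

Posterior ∝ prior × likelihood, so P(k | x) ∝ π_k f_k(x); normalise over all components.
Categorical probabilities:
  L_I = P(node | comp) = 0.20
  L_II = P(node | comp) = 0.19
  L_III = P(node | comp) = 0.33
  L_IV = P(node | comp) = 0.25
Weight by the priors:
  π_I·L_I = 0.13 × 0.2 = 0.026
  π_II·L_II = 0.18 × 0.19 = 0.0342
  π_III·L_III = 0.33 × 0.33 = 0.1089
  π_IV·L_IV = 0.36 × 0.25 = 0.09
Normaliser: 0.026 + 0.0342 + 0.1089 + 0.09 = 0.2591
So the posterior for Topic I is 0.026 / 0.2591 ≈ 0.100.

0.100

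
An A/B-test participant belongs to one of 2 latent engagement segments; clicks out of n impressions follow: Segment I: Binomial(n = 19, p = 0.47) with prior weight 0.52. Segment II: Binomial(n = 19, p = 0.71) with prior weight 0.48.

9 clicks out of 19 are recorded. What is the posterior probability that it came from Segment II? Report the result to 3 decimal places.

0.083

Apply Bayes' rule: the posterior for each component is proportional to its prior times its likelihood at x.
Binomial probabilities:
  L_I = 0.180804
  L_II = 0.0178186
Weight by the priors:
  P(Z=I)·L_I = 0.52 × 0.180804 = 0.0940181
  P(Z=II)·L_II = 0.48 × 0.0178186 = 0.00855293
Normaliser: 0.0940181 + 0.00855293 = 0.102571
P(Segment II | 9 clicks out of 19) = 0.00855293 / 0.102571 ≈ 0.083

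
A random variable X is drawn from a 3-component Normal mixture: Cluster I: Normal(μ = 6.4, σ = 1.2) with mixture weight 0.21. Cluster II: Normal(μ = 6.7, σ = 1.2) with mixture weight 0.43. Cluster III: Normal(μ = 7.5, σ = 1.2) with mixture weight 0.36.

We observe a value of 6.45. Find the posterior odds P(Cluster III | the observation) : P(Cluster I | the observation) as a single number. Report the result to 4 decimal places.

1.1701

Since P(k|x) ∝ π_k f_k(x), the posterior odds are π_i f_i(x) / (π_j f_j(x)).
Normal densities:
  f_I = 0.332163
  f_II = 0.325315
  f_III = 0.226712
0.0816165 / 0.0697543 ≈ 1.1701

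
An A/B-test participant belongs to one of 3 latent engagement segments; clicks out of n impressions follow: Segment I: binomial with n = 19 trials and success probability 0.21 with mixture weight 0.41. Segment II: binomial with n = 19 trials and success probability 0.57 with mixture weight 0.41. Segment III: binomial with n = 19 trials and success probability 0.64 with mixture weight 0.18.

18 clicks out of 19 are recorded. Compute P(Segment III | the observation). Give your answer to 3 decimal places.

Apply Bayes' rule: the posterior for each component is proportional to its prior times its likelihood at x.
Evaluate each component's likelihood at the observed value:
  f_I = 9.46952e-12
  f_II = 0.000329587
  f_III = 0.00221971
Prior × likelihood for each component:
  π_I·f_I = 0.41 × 9.46952e-12 = 3.8825e-12
  π_II·f_II = 0.41 × 0.000329587 = 0.00013513
  π_III·f_III = 0.18 × 0.00221971 = 0.000399547
Evidence: 3.8825e-12 + 0.00013513 + 0.000399547 = 0.000534678
Responsibility of Segment III: 0.000399547 / 0.000534678 ≈ 0.747

0.747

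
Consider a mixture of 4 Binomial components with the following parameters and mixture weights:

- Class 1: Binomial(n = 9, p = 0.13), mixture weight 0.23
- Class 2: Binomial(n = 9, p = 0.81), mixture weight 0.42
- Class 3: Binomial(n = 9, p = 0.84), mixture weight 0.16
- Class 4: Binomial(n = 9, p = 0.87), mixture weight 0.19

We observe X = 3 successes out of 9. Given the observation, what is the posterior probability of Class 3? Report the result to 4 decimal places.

0.0069

Posterior ∝ prior × likelihood, so P(k | x) ∝ π_k f_k(x); normalise over all components.
Evaluate each component's likelihood at the observed value:
  p_1 = C(9,3)·0.13^3·0.87^6 = 84·0.002197·0.433626 = 0.0800248
  p_2 = C(9,3)·0.81^3·0.19^6 = 84·0.531441·4.70459e-05 = 0.00210018
  p_3 = C(9,3)·0.84^3·0.16^6 = 84·0.592704·1.67772e-05 = 0.00083529
  p_4 = C(9,3)·0.87^3·0.13^6 = 84·0.658503·4.82681e-06 = 0.000266991
Weight by the priors:
  π_1·p_1 = 0.23 × 0.0800248 = 0.0184057
  π_2·p_2 = 0.42 × 0.00210018 = 0.000882074
  π_3·p_3 = 0.16 × 0.00083529 = 0.000133646
  π_4·p_4 = 0.19 × 0.000266991 = 5.07284e-05
Sum: 0.0184057 + 0.000882074 + 0.000133646 + 5.07284e-05 = 0.0194722
P(Class 3 | data) ≈ 0.0069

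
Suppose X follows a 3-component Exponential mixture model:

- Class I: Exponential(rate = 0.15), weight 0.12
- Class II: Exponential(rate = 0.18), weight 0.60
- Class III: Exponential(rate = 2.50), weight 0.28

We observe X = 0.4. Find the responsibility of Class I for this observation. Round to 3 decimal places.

0.045

Posterior ∝ prior × likelihood, so P(k | x) ∝ w_k f_k(x); normalise over all components.
Component likelihoods at x = 0.4:
  f_I = 0.141265
  f_II = 0.167496
  f_III = 0.919699
Prior × likelihood for each component:
  w_I·f_I = 0.12 × 0.141265 = 0.0169518
  w_II·f_II = 0.60 × 0.167496 = 0.100497
  w_III·f_III = 0.28 × 0.919699 = 0.257516
Sum: 0.0169518 + 0.100497 + 0.257516 = 0.374965
So the posterior for Class I is 0.0169518 / 0.374965 ≈ 0.045.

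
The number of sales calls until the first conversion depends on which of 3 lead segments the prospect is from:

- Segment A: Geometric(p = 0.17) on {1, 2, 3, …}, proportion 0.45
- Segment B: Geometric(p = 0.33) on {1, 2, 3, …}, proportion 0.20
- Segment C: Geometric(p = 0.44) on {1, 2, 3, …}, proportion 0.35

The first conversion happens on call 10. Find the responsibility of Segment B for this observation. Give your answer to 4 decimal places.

0.1061

Posterior ∝ prior × likelihood, so P(k | x) ∝ π_k f_k(x); normalise over all components.
Component likelihoods at x = 10:
  f_A = 0.17·(1−0.17)^9 = 0.17·0.18694 = 0.0317798
  f_B = 0.33·(1−0.33)^9 = 0.33·0.0272065 = 0.00897816
  f_C = 0.44·(1−0.44)^9 = 0.44·0.00541617 = 0.00238311
Prior × likelihood for each component:
  π_A·f_A = 0.45 × 0.0317798 = 0.0143009
  π_B·f_B = 0.20 × 0.00897816 = 0.00179563
  π_C·f_C = 0.35 × 0.00238311 = 0.00083409
Normaliser: 0.0143009 + 0.00179563 + 0.00083409 = 0.0169307
P(Segment B | data) ≈ 0.1061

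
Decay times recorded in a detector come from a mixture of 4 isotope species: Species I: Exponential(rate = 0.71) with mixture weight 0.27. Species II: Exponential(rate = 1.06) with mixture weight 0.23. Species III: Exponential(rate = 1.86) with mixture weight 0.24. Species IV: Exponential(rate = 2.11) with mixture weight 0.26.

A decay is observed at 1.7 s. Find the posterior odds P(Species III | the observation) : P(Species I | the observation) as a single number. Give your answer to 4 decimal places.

0.3297

Posterior odds = (w_i f_i(x)) / (w_j f_j(x)); the normalising sum cancels.
Evaluate each component's likelihood at the observed value:
  f_I = 0.71·e^(−0.71·1.7) = 0.71·e^(−1.2070) = 0.212356
  f_II = 1.06·e^(−1.06·1.7) = 1.06·e^(−1.8020) = 0.174867
  f_III = 1.86·e^(−1.86·1.7) = 1.86·e^(−3.1620) = 0.0787542
  f_IV = 2.11·e^(−2.11·1.7) = 2.11·e^(−3.5870) = 0.0584074
Odds = (0.24/0.27) × (0.0787542/0.212356) = 0.888889 × 0.370859 ≈ 0.3297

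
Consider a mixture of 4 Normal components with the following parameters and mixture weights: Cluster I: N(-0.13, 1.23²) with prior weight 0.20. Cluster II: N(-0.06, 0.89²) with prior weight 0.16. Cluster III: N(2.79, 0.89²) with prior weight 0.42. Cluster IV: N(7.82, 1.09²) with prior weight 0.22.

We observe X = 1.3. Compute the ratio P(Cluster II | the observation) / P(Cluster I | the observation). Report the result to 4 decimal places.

Since P(k|x) ∝ π_k f_k(x), the posterior odds are π_i f_i(x) / (π_j f_j(x)).
Evaluate each component's likelihood at the observed value:
  L_I = (1/(1.23·√(2π)))·exp(−(1.3−-0.13)²/(2·1.23²)) = 0.324343·exp(-0.67582) = 0.165006
  L_II = (1/(0.89·√(2π)))·exp(−(1.3−-0.06)²/(2·0.89²)) = 0.448250·exp(-1.16753) = 0.139466
  L_III = (1/(0.89·√(2π)))·exp(−(1.3−2.79)²/(2·0.89²)) = 0.448250·exp(-1.40140) = 0.110382
  L_IV = (1/(1.09·√(2π)))·exp(−(1.3−7.82)²/(2·1.09²)) = 0.366002·exp(-17.89008) = 6.22189e-09
0.0223146 / 0.0330012 ≈ 0.6762

0.6762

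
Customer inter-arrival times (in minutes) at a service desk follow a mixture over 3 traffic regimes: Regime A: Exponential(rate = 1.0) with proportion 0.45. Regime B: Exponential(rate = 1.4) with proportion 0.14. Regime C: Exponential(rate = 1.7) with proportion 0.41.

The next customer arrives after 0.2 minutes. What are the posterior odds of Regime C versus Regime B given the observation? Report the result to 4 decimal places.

3.3490

Posterior odds = (π_i f_i(x)) / (π_j f_j(x)); the normalising sum cancels.
Component likelihoods at x = 0.2 minutes:
  L_A = 0.818731
  L_B = 1.0581
  L_C = 1.21001
Posterior odds = (π_C·L_C) / (π_B·L_B) = (0.41·1.21001) / (0.14·1.0581) = 0.496104 / 0.148134 ≈ 3.3490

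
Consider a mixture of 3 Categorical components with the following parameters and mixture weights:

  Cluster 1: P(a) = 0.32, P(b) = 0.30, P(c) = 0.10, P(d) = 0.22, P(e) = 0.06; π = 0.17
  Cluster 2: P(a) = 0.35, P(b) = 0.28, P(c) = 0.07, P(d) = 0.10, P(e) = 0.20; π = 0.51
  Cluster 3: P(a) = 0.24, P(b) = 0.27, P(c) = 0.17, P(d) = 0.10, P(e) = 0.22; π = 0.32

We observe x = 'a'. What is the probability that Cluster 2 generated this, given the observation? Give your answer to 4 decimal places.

0.5764

P(component k | x) = π_k·f_k(x) / marginal(x), where marginal(x) = Σ_j π_j·f_j(x).
Component likelihoods at x = 'a':
  f_1 = P(a | comp) = 0.32
  f_2 = P(a | comp) = 0.35
  f_3 = P(a | comp) = 0.24
Prior × likelihood for each component:
  π_1·f_1 = 0.17 × 0.32 = 0.0544
  π_2·f_2 = 0.51 × 0.35 = 0.1785
  π_3·f_3 = 0.32 × 0.24 = 0.0768
Evidence: 0.0544 + 0.1785 + 0.0768 = 0.3097
Responsibility of Cluster 2: 0.1785 / 0.3097 ≈ 0.5764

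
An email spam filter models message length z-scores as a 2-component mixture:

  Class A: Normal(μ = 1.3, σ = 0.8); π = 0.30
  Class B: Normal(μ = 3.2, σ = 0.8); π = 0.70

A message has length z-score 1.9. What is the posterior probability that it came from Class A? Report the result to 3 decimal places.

Posterior ∝ prior × likelihood, so P(k | x) ∝ π_k f_k(x); normalise over all components.
Normal densities:
  L_A = 0.376422
  L_B = 0.133173
Unnormalised posteriors:
  π_A·L_A = 0.30 × 0.376422 = 0.112927
  π_B·L_B = 0.70 × 0.133173 = 0.093221
Marginal: 0.112927 + 0.093221 = 0.206148
P(Class A | 1.9) = 0.112927 / 0.206148 ≈ 0.548

0.548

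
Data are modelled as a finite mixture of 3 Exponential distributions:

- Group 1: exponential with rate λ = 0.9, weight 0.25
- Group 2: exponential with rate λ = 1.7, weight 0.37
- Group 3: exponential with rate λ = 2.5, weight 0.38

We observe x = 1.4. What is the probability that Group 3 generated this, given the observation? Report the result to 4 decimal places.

Posterior ∝ prior × likelihood, so P(k | x) ∝ P(Z=k) f_k(x); normalise over all components.
Component likelihoods at x = 1.4:
  f_1 = 0.255289
  f_2 = 0.157336
  f_3 = 0.0754935
Multiply by the mixture weights:
  P(Z=1)·f_1 = 0.25 × 0.255289 = 0.0638222
  P(Z=2)·f_2 = 0.37 × 0.157336 = 0.0582143
  P(Z=3)·f_3 = 0.38 × 0.0754935 = 0.0286875
Sum: 0.0638222 + 0.0582143 + 0.0286875 = 0.150724
So the posterior for Group 3 is 0.0286875 / 0.150724 ≈ 0.1903.

0.1903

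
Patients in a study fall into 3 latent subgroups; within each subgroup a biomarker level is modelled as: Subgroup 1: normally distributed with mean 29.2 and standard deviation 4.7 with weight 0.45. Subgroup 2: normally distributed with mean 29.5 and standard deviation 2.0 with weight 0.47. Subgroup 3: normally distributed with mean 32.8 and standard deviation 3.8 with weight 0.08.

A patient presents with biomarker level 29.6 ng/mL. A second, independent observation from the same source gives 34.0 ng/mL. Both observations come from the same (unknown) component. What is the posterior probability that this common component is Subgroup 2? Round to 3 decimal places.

Apply Bayes' rule: the posterior for each component is proportional to its prior times its likelihood at x.
Since both observations come from the same component, the likelihood for component k is f_k(x₁)·f_k(x₂).
  f_1 = [(1/(4.7·√(2π)))·exp(−(29.6−29.2)²/(2·4.7²)) = 0.084881·exp(-0.00362) = 0.0845745] × [0.0503879] = 0.00426153
  f_2 = [(1/(2.0·√(2π)))·exp(−(29.6−29.5)²/(2·2.0²)) = 0.199471·exp(-0.00125) = 0.199222] × [0.0158698] = 0.00316162
  f_3 = [(1/(3.8·√(2π)))·exp(−(29.6−32.8)²/(2·3.8²)) = 0.104985·exp(-0.35457) = 0.0736442] × [0.0998785] = 0.00735547
Unnormalised posteriors:
  π_1·f_1 = 0.45 × 0.00426153 = 0.00191769
  π_2·f_2 = 0.47 × 0.00316162 = 0.00148596
  π_3·f_3 = 0.08 × 0.00735547 = 0.000588437
Sum: 0.00191769 + 0.00148596 + 0.000588437 = 0.00399209
P(Subgroup 2 | x₁,x₂) = 0.00148596 / 0.00399209 ≈ 0.372

0.372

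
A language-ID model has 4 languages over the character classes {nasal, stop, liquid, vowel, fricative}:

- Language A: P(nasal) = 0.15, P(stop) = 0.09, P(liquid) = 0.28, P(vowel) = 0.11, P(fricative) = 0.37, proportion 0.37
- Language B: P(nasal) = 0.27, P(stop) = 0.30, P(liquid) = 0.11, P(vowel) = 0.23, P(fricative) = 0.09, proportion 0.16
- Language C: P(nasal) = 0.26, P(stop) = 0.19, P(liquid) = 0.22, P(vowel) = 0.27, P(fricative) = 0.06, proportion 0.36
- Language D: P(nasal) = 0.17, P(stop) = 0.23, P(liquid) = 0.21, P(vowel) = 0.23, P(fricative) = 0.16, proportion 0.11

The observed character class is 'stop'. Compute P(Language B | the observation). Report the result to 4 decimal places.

Apply Bayes' rule: the posterior for each component is proportional to its prior times its likelihood at x.
Categorical probabilities:
  L_A = 0.09
  L_B = 0.3
  L_C = 0.19
  L_D = 0.23
Prior × likelihood for each component:
  P(Z=A)·L_A = 0.37 × 0.09 = 0.0333
  P(Z=B)·L_B = 0.16 × 0.3 = 0.048
  P(Z=C)·L_C = 0.36 × 0.19 = 0.0684
  P(Z=D)·L_D = 0.11 × 0.23 = 0.0253
Sum: 0.0333 + 0.048 + 0.0684 + 0.0253 = 0.175
So the posterior for Language B is 0.048 / 0.175 ≈ 0.2743.

0.2743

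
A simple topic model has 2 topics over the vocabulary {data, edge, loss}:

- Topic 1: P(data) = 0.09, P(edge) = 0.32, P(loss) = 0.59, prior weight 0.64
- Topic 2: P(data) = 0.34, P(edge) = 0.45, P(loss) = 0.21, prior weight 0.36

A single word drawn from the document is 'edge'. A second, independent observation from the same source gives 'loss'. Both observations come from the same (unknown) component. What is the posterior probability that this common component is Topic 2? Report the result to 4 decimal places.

0.2197

The responsibility of component k is w_k f_k(x) divided by Σ_j w_j f_j(x).
Since both observations come from the same component, the likelihood for component k is f_k(x₁)·f_k(x₂).
  L_1 = [P(edge | comp) = 0.32] × [0.59] = 0.1888
  L_2 = [P(edge | comp) = 0.45] × [0.21] = 0.0945
Weight by the priors:
  w_1·L_1 = 0.64 × 0.1888 = 0.120832
  w_2·L_2 = 0.36 × 0.0945 = 0.03402
Marginal: 0.120832 + 0.03402 = 0.154852
So the posterior for Topic 2 is 0.03402 / 0.154852 ≈ 0.2197.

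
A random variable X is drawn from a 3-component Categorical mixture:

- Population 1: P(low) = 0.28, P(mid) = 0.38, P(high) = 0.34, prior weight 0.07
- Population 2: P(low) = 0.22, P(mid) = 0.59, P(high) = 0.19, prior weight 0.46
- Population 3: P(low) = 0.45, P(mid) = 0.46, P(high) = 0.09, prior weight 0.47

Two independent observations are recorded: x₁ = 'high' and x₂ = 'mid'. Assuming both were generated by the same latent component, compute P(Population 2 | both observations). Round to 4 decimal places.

0.6440

Apply Bayes' rule: the posterior for each component is proportional to its prior times its likelihood at x.
Since both observations come from the same component, the likelihood for component k is f_k(x₁)·f_k(x₂).
  L_1 = [0.34] × [0.38] = 0.1292
  L_2 = [0.19] × [0.59] = 0.1121
  L_3 = [0.09] × [0.46] = 0.0414
Weight by the priors:
  π_1·L_1 = 0.07 × 0.1292 = 0.009044
  π_2·L_2 = 0.46 × 0.1121 = 0.051566
  π_3·L_3 = 0.47 × 0.0414 = 0.019458
Evidence: 0.009044 + 0.051566 + 0.019458 = 0.080068
P(Population 2 | x₁,x₂) = 0.051566 / 0.080068 ≈ 0.6440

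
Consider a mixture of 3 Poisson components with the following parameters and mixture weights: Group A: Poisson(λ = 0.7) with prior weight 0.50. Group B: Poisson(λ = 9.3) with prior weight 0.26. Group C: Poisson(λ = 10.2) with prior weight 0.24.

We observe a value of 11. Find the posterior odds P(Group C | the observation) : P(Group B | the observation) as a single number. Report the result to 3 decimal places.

Only the two components matter; the odds are (w_i f_i(x)) / (w_j f_j(x)).
Component likelihoods at x = 11:
  f_A = 2.4599e-10
  f_B = 0.10309
  f_C = 0.115782
Odds = (0.24/0.26) × (0.115782/0.10309) = 0.923077 × 1.12312 ≈ 1.037

1.037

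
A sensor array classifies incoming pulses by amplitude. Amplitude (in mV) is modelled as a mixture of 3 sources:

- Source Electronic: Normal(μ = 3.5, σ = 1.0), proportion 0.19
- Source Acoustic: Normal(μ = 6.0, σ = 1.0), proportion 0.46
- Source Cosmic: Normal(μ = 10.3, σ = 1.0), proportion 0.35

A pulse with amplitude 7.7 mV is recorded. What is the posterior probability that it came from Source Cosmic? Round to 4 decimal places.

Posterior ∝ prior × likelihood, so P(k | x) ∝ P(Z=k) f_k(x); normalise over all components.
Evaluate each component's likelihood at the observed value:
  p_Electronic = 5.89431e-05
  p_Acoustic = 0.0940491
  p_Cosmic = 0.013583
Weight by the priors:
  P(Z=Electronic)·p_Electronic = 0.19 × 5.89431e-05 = 1.11992e-05
  P(Z=Acoustic)·p_Acoustic = 0.46 × 0.0940491 = 0.0432626
  P(Z=Cosmic)·p_Cosmic = 0.35 × 0.013583 = 0.00475404
Marginal: 1.11992e-05 + 0.0432626 + 0.00475404 = 0.0480278
Responsibility of Source Cosmic: 0.00475404 / 0.0480278 ≈ 0.0990

0.0990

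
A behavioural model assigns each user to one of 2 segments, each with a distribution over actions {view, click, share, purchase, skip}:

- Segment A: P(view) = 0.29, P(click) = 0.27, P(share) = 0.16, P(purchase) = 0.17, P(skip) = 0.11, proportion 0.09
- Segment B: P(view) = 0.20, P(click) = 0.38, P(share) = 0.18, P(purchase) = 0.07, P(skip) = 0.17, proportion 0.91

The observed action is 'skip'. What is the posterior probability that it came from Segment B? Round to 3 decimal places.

Apply Bayes' rule: the posterior for each component is proportional to its prior times its likelihood at x.
Evaluate each component's likelihood at the observed value:
  L_A = P(skip | comp) = 0.11
  L_B = P(skip | comp) = 0.17
Unnormalised posteriors:
  π_A·L_A = 0.09 × 0.11 = 0.0099
  π_B·L_B = 0.91 × 0.17 = 0.1547
Marginal: 0.0099 + 0.1547 = 0.1646
P(Segment B | data) = 0.1547 / 0.1646 ≈ 0.940

0.940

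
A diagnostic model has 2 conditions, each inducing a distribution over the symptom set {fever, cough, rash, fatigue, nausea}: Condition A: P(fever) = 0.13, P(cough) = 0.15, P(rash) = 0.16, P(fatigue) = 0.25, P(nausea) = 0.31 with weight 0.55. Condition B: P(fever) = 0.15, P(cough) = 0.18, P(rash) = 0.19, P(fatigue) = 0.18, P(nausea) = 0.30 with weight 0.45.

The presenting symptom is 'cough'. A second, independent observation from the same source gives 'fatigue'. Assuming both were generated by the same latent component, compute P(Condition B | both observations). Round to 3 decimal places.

0.414

By Bayes' theorem, P(k | x) = π_k f_k(x) / Σ_j π_j f_j(x).
Since both observations come from the same component, the likelihood for component k is f_k(x₁)·f_k(x₂).
  L_A = [0.15] × [0.25] = 0.0375
  L_B = [0.18] × [0.18] = 0.0324
Unnormalised posteriors:
  π_A·L_A = 0.55 × 0.0375 = 0.020625
  π_B·L_B = 0.45 × 0.0324 = 0.01458
Sum: 0.020625 + 0.01458 = 0.035205
P(Condition B | x) ≈ 0.414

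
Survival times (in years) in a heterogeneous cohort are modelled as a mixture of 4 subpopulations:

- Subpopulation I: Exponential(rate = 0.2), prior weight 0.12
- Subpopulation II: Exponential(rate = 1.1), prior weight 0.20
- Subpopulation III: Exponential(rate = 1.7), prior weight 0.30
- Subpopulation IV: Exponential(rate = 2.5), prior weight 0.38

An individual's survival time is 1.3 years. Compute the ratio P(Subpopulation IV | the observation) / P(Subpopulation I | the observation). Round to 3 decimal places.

1.991

Since P(k|x) ∝ π_k f_k(x), the posterior odds are π_i f_i(x) / (π_j f_j(x)).
Evaluate each component's likelihood at the observed value:
  p_I = 0.2·e^(−0.2·1.3) = 0.2·e^(−0.2600) = 0.15421
  p_II = 1.1·e^(−1.1·1.3) = 1.1·e^(−1.4300) = 0.26324
  p_III = 1.7·e^(−1.7·1.3) = 1.7·e^(−2.2100) = 0.186491
  p_IV = 2.5·e^(−2.5·1.3) = 2.5·e^(−3.2500) = 0.0969355
Odds = (0.38/0.12) × (0.0969355/0.15421) = 3.16667 × 0.628593 ≈ 1.991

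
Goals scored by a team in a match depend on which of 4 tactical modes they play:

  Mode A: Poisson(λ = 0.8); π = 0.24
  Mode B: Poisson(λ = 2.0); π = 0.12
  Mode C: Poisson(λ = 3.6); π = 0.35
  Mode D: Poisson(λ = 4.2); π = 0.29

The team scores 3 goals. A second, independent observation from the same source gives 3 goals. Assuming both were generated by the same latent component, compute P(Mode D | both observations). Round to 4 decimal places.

By Bayes' theorem, P(k | x) = π_k f_k(x) / Σ_j π_j f_j(x).
Since both observations come from the same component, the likelihood for component k is f_k(x₁)·f_k(x₂).
  f_A = [e^(−0.8)·0.8^3/3! = 0.0383427] × [0.0383427] = 0.00147017
  f_B = [e^(−2.0)·2.0^3/3! = 0.180447] × [0.180447] = 0.0325611
  f_C = [e^(−3.6)·3.6^3/3! = 0.212469] × [0.212469] = 0.0451432
  f_D = [e^(−4.2)·4.2^3/3! = 0.185165] × [0.185165] = 0.0342862
Weight by the priors:
  π_A·f_A = 0.24 × 0.00147017 = 0.00035284
  π_B·f_B = 0.12 × 0.0325611 = 0.00390734
  π_C·f_C = 0.35 × 0.0451432 = 0.0158001
  π_D·f_D = 0.29 × 0.0342862 = 0.009943
Normaliser: 0.00035284 + 0.00390734 + 0.0158001 + 0.009943 = 0.0300033
So the posterior for Mode D is 0.009943 / 0.0300033 ≈ 0.3314.

0.3314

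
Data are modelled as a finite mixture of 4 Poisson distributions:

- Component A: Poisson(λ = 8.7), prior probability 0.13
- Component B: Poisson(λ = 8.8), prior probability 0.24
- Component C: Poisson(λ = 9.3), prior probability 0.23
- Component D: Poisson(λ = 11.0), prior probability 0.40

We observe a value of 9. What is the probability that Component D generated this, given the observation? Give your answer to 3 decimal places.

0.355

The responsibility of component k is P(Z=k) f_k(x) divided by Σ_j P(Z=j) f_j(x).
Evaluate each component's likelihood at the observed value:
  p_A = 0.131084
  p_B = 0.131459
  p_C = 0.131113
  p_D = 0.108526
Multiply by the mixture weights:
  P(Z=A)·p_A = 0.13 × 0.131084 = 0.0170409
  P(Z=B)·p_B = 0.24 × 0.131459 = 0.0315501
  P(Z=C)·p_C = 0.23 × 0.131113 = 0.0301559
  P(Z=D)·p_D = 0.40 × 0.108526 = 0.0434102
Sum: 0.0170409 + 0.0315501 + 0.0301559 + 0.0434102 = 0.122157
Responsibility of Component D: 0.0434102 / 0.122157 ≈ 0.355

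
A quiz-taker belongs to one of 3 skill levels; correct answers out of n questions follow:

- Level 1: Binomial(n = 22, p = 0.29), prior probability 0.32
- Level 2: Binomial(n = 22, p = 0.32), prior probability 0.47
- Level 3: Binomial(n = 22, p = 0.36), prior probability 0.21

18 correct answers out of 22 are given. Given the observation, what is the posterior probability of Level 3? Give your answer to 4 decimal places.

0.7197

The responsibility of component k is π_k f_k(x) divided by Σ_j π_j f_j(x).
Binomial probabilities:
  L_1 = 3.91212e-07
  L_2 = 1.9362e-06
  L_3 = 1.26584e-05
Weight by the priors:
  π_1·L_1 = 0.32 × 3.91212e-07 = 1.25188e-07
  π_2·L_2 = 0.47 × 1.9362e-06 = 9.10013e-07
  π_3·L_3 = 0.21 × 1.26584e-05 = 2.65827e-06
Denominator: 1.25188e-07 + 9.10013e-07 + 2.65827e-06 = 3.69347e-06
Responsibility of Level 3: 2.65827e-06 / 3.69347e-06 ≈ 0.7197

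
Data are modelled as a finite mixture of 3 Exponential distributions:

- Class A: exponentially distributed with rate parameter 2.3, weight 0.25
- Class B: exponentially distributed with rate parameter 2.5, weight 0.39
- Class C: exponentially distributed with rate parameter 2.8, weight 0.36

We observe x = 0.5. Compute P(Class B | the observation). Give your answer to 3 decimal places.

0.393

P(component k | x) = w_k·f_k(x) / marginal(x), where marginal(x) = Σ_j w_j·f_j(x).
Exponential densities:
  f_A = 2.3·e^(−2.3·0.5) = 2.3·e^(−1.1500) = 0.728265
  f_B = 2.5·e^(−2.5·0.5) = 2.5·e^(−1.2500) = 0.716262
  f_C = 2.8·e^(−2.8·0.5) = 2.8·e^(−1.4000) = 0.690471
Multiply by the mixture weights:
  w_A·f_A = 0.25 × 0.728265 = 0.182066
  w_B·f_B = 0.39 × 0.716262 = 0.279342
  w_C·f_C = 0.36 × 0.690471 = 0.24857
Sum: 0.182066 + 0.279342 + 0.24857 = 0.709978
P(Class B | 0.5) ≈ 0.393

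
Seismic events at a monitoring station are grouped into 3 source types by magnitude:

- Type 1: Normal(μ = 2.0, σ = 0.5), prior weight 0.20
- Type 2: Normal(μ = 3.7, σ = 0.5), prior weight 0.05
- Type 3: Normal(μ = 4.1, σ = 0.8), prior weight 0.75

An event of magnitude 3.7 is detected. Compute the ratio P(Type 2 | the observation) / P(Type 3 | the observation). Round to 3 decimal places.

0.121

Only the two components matter; the odds are (w_i f_i(x)) / (w_j f_j(x)).
Evaluate each component's likelihood at the observed value:
  f_1 = (1/(0.5·√(2π)))·exp(−(3.7−2.0)²/(2·0.5²)) = 0.797885·exp(-5.78000) = 0.00246444
  f_2 = (1/(0.5·√(2π)))·exp(−(3.7−3.7)²/(2·0.5²)) = 0.797885·exp(-0.00000) = 0.797885
  f_3 = (1/(0.8·√(2π)))·exp(−(3.7−4.1)²/(2·0.8²)) = 0.498678·exp(-0.12500) = 0.440082
Posterior odds = (w_2·f_2) / (w_3·f_3) = (0.05·0.797885) / (0.75·0.440082) = 0.0398942 / 0.330061 ≈ 0.121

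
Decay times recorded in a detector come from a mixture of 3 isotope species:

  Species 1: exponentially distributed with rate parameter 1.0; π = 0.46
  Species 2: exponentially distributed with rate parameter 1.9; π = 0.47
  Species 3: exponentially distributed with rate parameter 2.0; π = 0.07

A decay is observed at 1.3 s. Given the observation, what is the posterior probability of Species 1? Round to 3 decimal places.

Apply Bayes' rule: the posterior for each component is proportional to its prior times its likelihood at x.
Evaluate each component's likelihood at the observed value:
  f_1 = 0.272532
  f_2 = 0.160711
  f_3 = 0.148547
Unnormalised posteriors:
  π_1·f_1 = 0.46 × 0.272532 = 0.125365
  π_2·f_2 = 0.47 × 0.160711 = 0.0755343
  π_3·f_3 = 0.07 × 0.148547 = 0.0103983
Sum: 0.125365 + 0.0755343 + 0.0103983 = 0.211297
Responsibility of Species 1: 0.125365 / 0.211297 ≈ 0.593

0.593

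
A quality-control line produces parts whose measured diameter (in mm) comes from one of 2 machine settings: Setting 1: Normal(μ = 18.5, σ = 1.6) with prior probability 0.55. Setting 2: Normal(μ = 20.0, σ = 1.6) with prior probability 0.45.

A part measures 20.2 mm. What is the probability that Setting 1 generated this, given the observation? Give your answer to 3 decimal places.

0.412

The responsibility of component k is π_k f_k(x) divided by Σ_j π_j f_j(x).
Component likelihoods at x = 20.2 mm:
  L_1 = (1/(1.6·√(2π)))·exp(−(20.2−18.5)²/(2·1.6²)) = 0.249339·exp(-0.56445) = 0.141792
  L_2 = (1/(1.6·√(2π)))·exp(−(20.2−20.0)²/(2·1.6²)) = 0.249339·exp(-0.00781) = 0.247399
Weight by the priors:
  π_1·L_1 = 0.55 × 0.141792 = 0.0779855
  π_2·L_2 = 0.45 × 0.247399 = 0.111329
Denominator: 0.0779855 + 0.111329 = 0.189315
P(Setting 1 | 20.2 mm) = 0.0779855 / 0.189315 ≈ 0.412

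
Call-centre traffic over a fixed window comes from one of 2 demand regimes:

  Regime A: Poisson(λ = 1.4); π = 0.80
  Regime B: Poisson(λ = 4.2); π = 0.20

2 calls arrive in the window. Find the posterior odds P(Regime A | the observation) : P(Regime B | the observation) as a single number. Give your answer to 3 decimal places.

Posterior odds = (π_i f_i(x)) / (π_j f_j(x)); the normalising sum cancels.
Evaluate each component's likelihood at the observed value:
  L_A = 0.241665
  L_B = 0.132261
0.193332 / 0.0264522 ≈ 7.309

7.309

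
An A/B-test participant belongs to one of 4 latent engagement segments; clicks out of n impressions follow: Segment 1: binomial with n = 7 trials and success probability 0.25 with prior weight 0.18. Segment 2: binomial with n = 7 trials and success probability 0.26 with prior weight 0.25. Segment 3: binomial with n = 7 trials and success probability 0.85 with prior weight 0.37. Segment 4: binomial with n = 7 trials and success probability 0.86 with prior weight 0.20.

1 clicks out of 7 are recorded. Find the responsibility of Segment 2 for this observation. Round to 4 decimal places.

Apply Bayes' rule: the posterior for each component is proportional to its prior times its likelihood at x.
Binomial probabilities:
  p_1 = 0.311462
  p_2 = 0.298856
  p_3 = 6.77742e-05
  p_4 = 4.53278e-05
Unnormalised posteriors:
  w_1·p_1 = 0.18 × 0.311462 = 0.0560632
  w_2·p_2 = 0.25 × 0.298856 = 0.074714
  w_3·p_3 = 0.37 × 6.77742e-05 = 2.50765e-05
  w_4·p_4 = 0.20 × 4.53278e-05 = 9.06556e-06
Normaliser: 0.0560632 + 0.074714 + 2.50765e-05 + 9.06556e-06 = 0.130811
P(Segment 2 | the observation) = 0.074714 / 0.130811 ≈ 0.5712

0.5712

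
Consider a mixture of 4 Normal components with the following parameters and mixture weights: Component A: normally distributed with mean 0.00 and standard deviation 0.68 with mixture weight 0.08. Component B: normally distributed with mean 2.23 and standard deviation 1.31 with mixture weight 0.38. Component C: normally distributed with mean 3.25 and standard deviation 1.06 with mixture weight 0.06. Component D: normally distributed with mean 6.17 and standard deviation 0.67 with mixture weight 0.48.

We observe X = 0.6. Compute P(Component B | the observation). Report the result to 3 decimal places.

0.619

By Bayes' theorem, P(k | x) = π_k f_k(x) / Σ_j π_j f_j(x).
Component likelihoods at x = 0.6:
  L_A = (1/(0.68·√(2π)))·exp(−(0.6−0.00)²/(2·0.68²)) = 0.586680·exp(-0.38927) = 0.397504
  L_B = (1/(1.31·√(2π)))·exp(−(0.6−2.23)²/(2·1.31²)) = 0.304536·exp(-0.77411) = 0.140426
  L_C = (1/(1.06·√(2π)))·exp(−(0.6−3.25)²/(2·1.06²)) = 0.376361·exp(-3.12500) = 0.0165361
  L_D = (1/(0.67·√(2π)))·exp(−(0.6−6.17)²/(2·0.67²)) = 0.595436·exp(-34.55658) = 5.84928e-16
Multiply by the mixture weights:
  π_A·L_A = 0.08 × 0.397504 = 0.0318003
  π_B·L_B = 0.38 × 0.140426 = 0.0533618
  π_C·L_C = 0.06 × 0.0165361 = 0.000992168
  π_D·L_D = 0.48 × 5.84928e-16 = 2.80765e-16
Sum: 0.0318003 + 0.0533618 + 0.000992168 + 2.80765e-16 = 0.0861543
Responsibility of Component B: 0.0533618 / 0.0861543 ≈ 0.619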